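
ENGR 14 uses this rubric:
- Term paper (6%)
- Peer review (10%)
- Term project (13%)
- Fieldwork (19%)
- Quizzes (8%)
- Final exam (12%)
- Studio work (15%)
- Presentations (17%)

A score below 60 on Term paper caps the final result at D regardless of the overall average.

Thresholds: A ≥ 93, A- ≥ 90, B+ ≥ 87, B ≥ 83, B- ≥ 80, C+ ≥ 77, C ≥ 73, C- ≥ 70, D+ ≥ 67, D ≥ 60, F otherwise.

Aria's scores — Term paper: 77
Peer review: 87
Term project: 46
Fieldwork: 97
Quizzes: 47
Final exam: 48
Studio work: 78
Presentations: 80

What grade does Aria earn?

Term paper score 77 ≥ 60: minimum met.
Weighted total:
  Term paper 77 × 0.06 = 4.62
  Peer review 87 × 0.1 = 8.7
  Term project 46 × 0.13 = 5.98
  Fieldwork 97 × 0.19 = 18.43
  Quizzes 47 × 0.08 = 3.76
  Final exam 48 × 0.12 = 5.76
  Studio work 78 × 0.15 = 11.7
  Presentations 80 × 0.17 = 13.6
Sum = 72.55
72.55 is ≥ 70 and < 73 → C-

C-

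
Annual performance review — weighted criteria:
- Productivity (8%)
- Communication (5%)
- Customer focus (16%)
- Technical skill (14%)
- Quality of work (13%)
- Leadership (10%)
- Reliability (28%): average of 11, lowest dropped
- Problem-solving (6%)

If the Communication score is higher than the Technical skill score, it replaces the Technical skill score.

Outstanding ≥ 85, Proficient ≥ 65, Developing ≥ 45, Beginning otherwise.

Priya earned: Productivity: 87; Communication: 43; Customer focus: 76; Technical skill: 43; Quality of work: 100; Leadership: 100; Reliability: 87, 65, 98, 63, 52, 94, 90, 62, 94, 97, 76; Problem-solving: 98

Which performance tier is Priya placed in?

Proficient

Reliability: drop 52 → average of remaining 10 = 826/10 = 82.6
Communication (43) ≤ Technical skill (43), so Technical skill stays at 43.
Weighted total:
  Productivity 87 × 0.08 = 6.96
  Communication 43 × 0.05 = 2.15
  Customer focus 76 × 0.16 = 12.16
  Technical skill 43 × 0.14 = 6.02
  Quality of work 100 × 0.13 = 13
  Leadership 100 × 0.1 = 10
  Reliability 82.6 × 0.28 = 23.128
  Problem-solving 98 × 0.06 = 5.88
Sum = 79.298
79.298 is ≥ 65 and < 85 → Proficient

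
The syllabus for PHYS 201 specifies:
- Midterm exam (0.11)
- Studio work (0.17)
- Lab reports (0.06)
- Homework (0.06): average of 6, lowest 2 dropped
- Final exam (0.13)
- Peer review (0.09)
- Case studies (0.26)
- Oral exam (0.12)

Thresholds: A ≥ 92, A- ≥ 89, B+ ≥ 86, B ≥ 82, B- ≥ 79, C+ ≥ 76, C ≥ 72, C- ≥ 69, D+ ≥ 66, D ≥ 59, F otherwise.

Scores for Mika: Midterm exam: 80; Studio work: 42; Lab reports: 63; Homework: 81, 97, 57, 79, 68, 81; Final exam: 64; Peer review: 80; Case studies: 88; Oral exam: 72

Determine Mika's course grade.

Homework: drop 57, 68 → average of remaining 4 = 338/4 = 84.5
Weighted total:
  Midterm exam 80 × 0.11 = 8.8
  Studio work 42 × 0.17 = 7.14
  Lab reports 63 × 0.06 = 3.78
  Homework 84.5 × 0.06 = 5.07
  Final exam 64 × 0.13 = 8.32
  Peer review 80 × 0.09 = 7.2
  Case studies 88 × 0.26 = 22.88
  Oral exam 72 × 0.12 = 8.64
Sum = 71.83
71.83 is ≥ 69 and < 72 → C-

C-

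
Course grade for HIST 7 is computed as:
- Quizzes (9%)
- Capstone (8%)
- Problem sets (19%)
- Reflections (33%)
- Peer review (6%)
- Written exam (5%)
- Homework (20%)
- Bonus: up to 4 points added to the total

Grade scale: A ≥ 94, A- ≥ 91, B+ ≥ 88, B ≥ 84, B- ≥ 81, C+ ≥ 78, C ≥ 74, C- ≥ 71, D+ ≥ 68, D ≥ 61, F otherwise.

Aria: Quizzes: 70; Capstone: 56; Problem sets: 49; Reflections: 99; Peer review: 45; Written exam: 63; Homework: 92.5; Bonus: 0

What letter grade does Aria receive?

Weighted total:
  Quizzes 70 × 0.09 = 6.3
  Capstone 56 × 0.08 = 4.48
  Problem sets 49 × 0.19 = 9.31
  Reflections 99 × 0.33 = 32.67
  Peer review 45 × 0.06 = 2.7
  Written exam 63 × 0.05 = 3.15
  Homework 92.5 × 0.2 = 18.5
Sum = 77.11
Bonus: 77.11 + 0 = 77.11
77.11 is ≥ 74 and < 78 → C

C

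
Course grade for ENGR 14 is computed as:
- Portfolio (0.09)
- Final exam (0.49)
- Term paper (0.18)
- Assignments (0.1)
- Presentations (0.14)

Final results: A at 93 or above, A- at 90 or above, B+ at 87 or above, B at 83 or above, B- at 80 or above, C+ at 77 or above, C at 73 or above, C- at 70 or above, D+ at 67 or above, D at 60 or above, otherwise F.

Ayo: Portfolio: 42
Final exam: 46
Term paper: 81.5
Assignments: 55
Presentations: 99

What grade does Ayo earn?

Weighted total:
  Portfolio 42 × 0.09 = 3.78
  Final exam 46 × 0.49 = 22.54
  Term paper 81.5 × 0.18 = 14.67
  Assignments 55 × 0.1 = 5.5
  Presentations 99 × 0.14 = 13.86
Sum = 60.35
60.35 is ≥ 60 and < 67 → D

D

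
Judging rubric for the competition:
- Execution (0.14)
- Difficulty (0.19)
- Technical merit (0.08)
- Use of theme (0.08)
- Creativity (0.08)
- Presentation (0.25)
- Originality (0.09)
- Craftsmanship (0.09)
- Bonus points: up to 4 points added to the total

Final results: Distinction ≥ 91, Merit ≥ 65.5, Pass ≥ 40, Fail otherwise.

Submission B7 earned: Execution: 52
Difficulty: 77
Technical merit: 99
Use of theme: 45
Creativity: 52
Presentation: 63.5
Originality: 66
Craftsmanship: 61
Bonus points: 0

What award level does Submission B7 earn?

Pass

Weighted total:
  Execution 52 × 0.14 = 7.28
  Difficulty 77 × 0.19 = 14.63
  Technical merit 99 × 0.08 = 7.92
  Use of theme 45 × 0.08 = 3.6
  Creativity 52 × 0.08 = 4.16
  Presentation 63.5 × 0.25 = 15.875
  Originality 66 × 0.09 = 5.94
  Craftsmanship 61 × 0.09 = 5.49
Sum = 64.895
Bonus points: 64.895 + 0 = 64.895
64.895 is ≥ 40 and < 65.5 → Pass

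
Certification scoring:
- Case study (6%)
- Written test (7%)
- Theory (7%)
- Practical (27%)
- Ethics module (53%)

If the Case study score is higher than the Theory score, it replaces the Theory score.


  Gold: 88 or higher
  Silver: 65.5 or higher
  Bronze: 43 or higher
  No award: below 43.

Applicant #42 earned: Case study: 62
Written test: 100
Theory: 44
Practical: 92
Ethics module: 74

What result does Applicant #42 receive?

Silver

Case study (62) > Theory (44), so Theory counts as 62.
Weighted total:
  Case study 62 × 0.06 = 3.72
  Written test 100 × 0.07 = 7
  Theory 62 × 0.07 = 4.34
  Practical 92 × 0.27 = 24.84
  Ethics module 74 × 0.53 = 39.22
Sum = 79.12
79.12 is ≥ 65.5 and < 88 → Silver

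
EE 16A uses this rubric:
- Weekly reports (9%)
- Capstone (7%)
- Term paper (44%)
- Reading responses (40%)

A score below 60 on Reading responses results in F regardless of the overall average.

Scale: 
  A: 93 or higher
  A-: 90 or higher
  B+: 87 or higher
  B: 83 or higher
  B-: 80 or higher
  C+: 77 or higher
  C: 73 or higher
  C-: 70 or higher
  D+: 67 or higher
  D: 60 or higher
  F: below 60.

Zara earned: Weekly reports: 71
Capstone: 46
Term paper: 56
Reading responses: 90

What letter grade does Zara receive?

C-

Reading responses score 90 ≥ 60: minimum met.
Weighted total:
  Weekly reports 71 × 0.09 = 6.39
  Capstone 46 × 0.07 = 3.22
  Term paper 56 × 0.44 = 24.64
  Reading responses 90 × 0.4 = 36
Sum = 70.25
70.25 is ≥ 70 and < 73 → C-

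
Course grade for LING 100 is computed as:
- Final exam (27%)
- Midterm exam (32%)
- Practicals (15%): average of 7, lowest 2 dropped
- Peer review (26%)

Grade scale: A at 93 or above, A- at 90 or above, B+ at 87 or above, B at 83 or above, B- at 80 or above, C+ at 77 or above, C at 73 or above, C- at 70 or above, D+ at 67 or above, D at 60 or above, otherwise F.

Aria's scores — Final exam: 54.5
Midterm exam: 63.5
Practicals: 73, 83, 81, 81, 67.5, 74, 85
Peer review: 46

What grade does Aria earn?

F

Practicals: drop 67.5, 73 → average of remaining 5 = 404/5 = 80.8
Weighted total:
  Final exam 54.5 × 0.27 = 14.715
  Midterm exam 63.5 × 0.32 = 20.32
  Practicals 80.8 × 0.15 = 12.12
  Peer review 46 × 0.26 = 11.96
Sum = 59.115
59.115 < 60 → F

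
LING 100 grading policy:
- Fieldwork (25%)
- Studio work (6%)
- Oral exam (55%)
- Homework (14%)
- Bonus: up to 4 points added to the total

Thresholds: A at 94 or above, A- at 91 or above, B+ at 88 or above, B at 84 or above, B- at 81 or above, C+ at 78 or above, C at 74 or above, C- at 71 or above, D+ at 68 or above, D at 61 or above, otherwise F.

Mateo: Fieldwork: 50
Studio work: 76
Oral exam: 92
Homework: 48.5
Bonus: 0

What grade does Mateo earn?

Weighted total:
  Fieldwork 50 × 0.25 = 12.5
  Studio work 76 × 0.06 = 4.56
  Oral exam 92 × 0.55 = 50.6
  Homework 48.5 × 0.14 = 6.79
Sum = 74.45
Bonus: 74.45 + 0 = 74.45
74.45 is ≥ 74 and < 78 → C

C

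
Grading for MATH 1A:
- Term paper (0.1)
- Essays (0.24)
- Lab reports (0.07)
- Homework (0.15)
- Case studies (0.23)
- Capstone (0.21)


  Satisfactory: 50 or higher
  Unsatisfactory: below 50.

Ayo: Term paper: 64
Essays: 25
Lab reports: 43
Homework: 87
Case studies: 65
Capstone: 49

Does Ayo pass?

Weighted total:
  Term paper 64 × 0.1 = 6.4
  Essays 25 × 0.24 = 6
  Lab reports 43 × 0.07 = 3.01
  Homework 87 × 0.15 = 13.05
  Case studies 65 × 0.23 = 14.95
  Capstone 49 × 0.21 = 10.29
Sum = 53.7
53.7 ≥ 50 → Satisfactory

Satisfactory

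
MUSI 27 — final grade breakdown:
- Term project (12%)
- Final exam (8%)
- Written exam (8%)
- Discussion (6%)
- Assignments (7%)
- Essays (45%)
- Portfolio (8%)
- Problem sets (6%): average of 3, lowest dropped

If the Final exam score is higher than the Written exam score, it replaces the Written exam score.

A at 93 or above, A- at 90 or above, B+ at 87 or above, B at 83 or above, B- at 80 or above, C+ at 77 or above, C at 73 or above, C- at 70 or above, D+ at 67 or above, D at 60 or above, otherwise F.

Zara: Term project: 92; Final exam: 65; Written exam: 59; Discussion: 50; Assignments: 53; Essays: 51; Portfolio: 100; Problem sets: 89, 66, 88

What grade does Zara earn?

D

Problem sets: drop 66 → average of remaining 2 = 177/2 = 88.5
Final exam (65) > Written exam (59), so Written exam counts as 65.
Weighted total:
  Term project 92 × 0.12 = 11.04
  Final exam 65 × 0.08 = 5.2
  Written exam 65 × 0.08 = 5.2
  Discussion 50 × 0.06 = 3
  Assignments 53 × 0.07 = 3.71
  Essays 51 × 0.45 = 22.95
  Portfolio 100 × 0.08 = 8
  Problem sets 88.5 × 0.06 = 5.31
Sum = 64.41
64.41 is ≥ 60 and < 67 → D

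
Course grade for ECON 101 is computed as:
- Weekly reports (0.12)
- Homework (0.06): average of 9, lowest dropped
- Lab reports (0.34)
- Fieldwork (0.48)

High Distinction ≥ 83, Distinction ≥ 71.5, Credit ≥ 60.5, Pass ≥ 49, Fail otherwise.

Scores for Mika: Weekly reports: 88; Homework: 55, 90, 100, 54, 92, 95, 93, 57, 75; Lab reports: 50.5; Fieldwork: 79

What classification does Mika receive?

Credit

Homework: drop 54 → average of remaining 8 = 657/8 = 82.125
Weighted total:
  Weekly reports 88 × 0.12 = 10.56
  Homework 82.125 × 0.06 = 4.9275
  Lab reports 50.5 × 0.34 = 17.17
  Fieldwork 79 × 0.48 = 37.92
Sum = 70.5775
70.5775 is ≥ 60.5 and < 71.5 → Credit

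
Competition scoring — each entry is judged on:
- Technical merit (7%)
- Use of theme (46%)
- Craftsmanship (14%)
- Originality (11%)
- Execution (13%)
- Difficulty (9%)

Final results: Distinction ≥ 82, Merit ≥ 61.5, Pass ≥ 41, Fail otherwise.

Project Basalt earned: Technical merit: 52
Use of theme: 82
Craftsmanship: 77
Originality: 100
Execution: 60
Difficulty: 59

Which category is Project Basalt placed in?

Merit

Weighted total:
  Technical merit 52 × 0.07 = 3.64
  Use of theme 82 × 0.46 = 37.72
  Craftsmanship 77 × 0.14 = 10.78
  Originality 100 × 0.11 = 11
  Execution 60 × 0.13 = 7.8
  Difficulty 59 × 0.09 = 5.31
Sum = 76.25
76.25 is ≥ 61.5 and < 82 → Merit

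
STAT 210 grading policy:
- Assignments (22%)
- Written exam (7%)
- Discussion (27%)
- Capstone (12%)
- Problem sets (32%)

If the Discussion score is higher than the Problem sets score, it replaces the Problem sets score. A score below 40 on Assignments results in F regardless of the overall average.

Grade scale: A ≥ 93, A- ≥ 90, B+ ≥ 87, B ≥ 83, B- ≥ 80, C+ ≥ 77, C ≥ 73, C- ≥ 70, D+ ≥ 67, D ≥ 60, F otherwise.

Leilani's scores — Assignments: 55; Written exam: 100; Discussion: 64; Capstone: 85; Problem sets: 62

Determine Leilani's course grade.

Discussion (64) > Problem sets (62), so Problem sets counts as 64.
Assignments score 55 ≥ 40: minimum met.
Weighted total:
  Assignments 55 × 0.22 = 12.1
  Written exam 100 × 0.07 = 7
  Discussion 64 × 0.27 = 17.28
  Capstone 85 × 0.12 = 10.2
  Problem sets 64 × 0.32 = 20.48
Sum = 67.06
67.06 is ≥ 67 and < 70 → D+

D+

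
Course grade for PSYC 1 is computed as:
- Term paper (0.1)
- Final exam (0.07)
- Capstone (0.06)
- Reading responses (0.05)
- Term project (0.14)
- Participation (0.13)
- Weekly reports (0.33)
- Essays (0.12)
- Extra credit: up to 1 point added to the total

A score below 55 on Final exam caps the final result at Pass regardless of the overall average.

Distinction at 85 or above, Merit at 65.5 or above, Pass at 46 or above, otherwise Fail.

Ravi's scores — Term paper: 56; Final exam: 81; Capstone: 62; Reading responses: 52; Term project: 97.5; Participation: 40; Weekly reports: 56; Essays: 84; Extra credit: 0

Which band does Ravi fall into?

Pass

Final exam score 81 ≥ 55: minimum met.
Weighted total:
  Term paper 56 × 0.1 = 5.6
  Final exam 81 × 0.07 = 5.67
  Capstone 62 × 0.06 = 3.72
  Reading responses 52 × 0.05 = 2.6
  Term project 97.5 × 0.14 = 13.65
  Participation 40 × 0.13 = 5.2
  Weekly reports 56 × 0.33 = 18.48
  Essays 84 × 0.12 = 10.08
Sum = 65
Extra credit: 65 + 0 = 65
65 is ≥ 46 and < 65.5 → Pass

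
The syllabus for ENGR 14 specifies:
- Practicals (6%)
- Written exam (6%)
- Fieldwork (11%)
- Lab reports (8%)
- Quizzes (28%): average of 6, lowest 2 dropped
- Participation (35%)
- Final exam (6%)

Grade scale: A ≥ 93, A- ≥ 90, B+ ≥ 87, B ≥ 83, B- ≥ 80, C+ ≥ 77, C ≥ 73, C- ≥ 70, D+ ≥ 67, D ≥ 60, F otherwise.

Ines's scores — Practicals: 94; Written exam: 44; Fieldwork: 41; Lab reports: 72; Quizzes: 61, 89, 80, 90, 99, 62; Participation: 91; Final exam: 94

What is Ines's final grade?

Quizzes: drop 61, 62 → average of remaining 4 = 358/4 = 89.5
Weighted total:
  Practicals 94 × 0.06 = 5.64
  Written exam 44 × 0.06 = 2.64
  Fieldwork 41 × 0.11 = 4.51
  Lab reports 72 × 0.08 = 5.76
  Quizzes 89.5 × 0.28 = 25.06
  Participation 91 × 0.35 = 31.85
  Final exam 94 × 0.06 = 5.64
Sum = 81.1
81.1 is ≥ 80 and < 83 → B-

B-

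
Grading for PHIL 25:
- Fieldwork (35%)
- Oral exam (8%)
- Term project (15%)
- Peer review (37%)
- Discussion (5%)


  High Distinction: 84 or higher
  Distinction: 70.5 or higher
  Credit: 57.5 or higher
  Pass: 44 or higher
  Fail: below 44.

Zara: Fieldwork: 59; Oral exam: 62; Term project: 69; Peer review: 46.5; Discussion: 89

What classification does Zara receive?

Weighted total:
  Fieldwork 59 × 0.35 = 20.65
  Oral exam 62 × 0.08 = 4.96
  Term project 69 × 0.15 = 10.35
  Peer review 46.5 × 0.37 = 17.205
  Discussion 89 × 0.05 = 4.45
Sum = 57.615
57.615 is ≥ 57.5 and < 70.5 → Credit

Credit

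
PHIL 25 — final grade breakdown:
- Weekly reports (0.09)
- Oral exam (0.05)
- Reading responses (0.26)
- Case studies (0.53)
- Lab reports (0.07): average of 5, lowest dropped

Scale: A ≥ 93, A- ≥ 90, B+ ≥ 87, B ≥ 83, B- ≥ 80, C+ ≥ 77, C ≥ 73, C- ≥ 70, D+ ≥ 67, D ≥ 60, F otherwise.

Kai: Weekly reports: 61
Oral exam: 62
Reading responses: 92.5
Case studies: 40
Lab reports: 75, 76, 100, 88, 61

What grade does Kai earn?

F

Lab reports: drop 61 → average of remaining 4 = 339/4 = 84.75
Weighted total:
  Weekly reports 61 × 0.09 = 5.49
  Oral exam 62 × 0.05 = 3.1
  Reading responses 92.5 × 0.26 = 24.05
  Case studies 40 × 0.53 = 21.2
  Lab reports 84.75 × 0.07 = 5.9325
Sum = 59.7725
59.7725 < 60 → F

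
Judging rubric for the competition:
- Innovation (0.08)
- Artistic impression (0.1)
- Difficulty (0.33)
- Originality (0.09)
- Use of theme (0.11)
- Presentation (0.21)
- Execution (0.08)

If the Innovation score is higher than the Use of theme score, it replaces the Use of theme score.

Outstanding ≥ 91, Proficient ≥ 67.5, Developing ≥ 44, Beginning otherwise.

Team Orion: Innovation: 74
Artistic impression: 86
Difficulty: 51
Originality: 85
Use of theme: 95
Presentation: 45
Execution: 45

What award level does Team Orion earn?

Innovation (74) ≤ Use of theme (95), so Use of theme stays at 95.
Weighted total:
  Innovation 74 × 0.08 = 5.92
  Artistic impression 86 × 0.1 = 8.6
  Difficulty 51 × 0.33 = 16.83
  Originality 85 × 0.09 = 7.65
  Use of theme 95 × 0.11 = 10.45
  Presentation 45 × 0.21 = 9.45
  Execution 45 × 0.08 = 3.6
Sum = 62.5
62.5 is ≥ 44 and < 67.5 → Developing

Developing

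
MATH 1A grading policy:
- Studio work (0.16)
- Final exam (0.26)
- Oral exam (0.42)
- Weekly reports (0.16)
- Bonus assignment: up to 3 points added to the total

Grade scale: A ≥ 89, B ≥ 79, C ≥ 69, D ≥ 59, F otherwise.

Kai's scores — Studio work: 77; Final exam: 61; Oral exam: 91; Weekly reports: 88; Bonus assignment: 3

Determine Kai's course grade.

Weighted total:
  Studio work 77 × 0.16 = 12.32
  Final exam 61 × 0.26 = 15.86
  Oral exam 91 × 0.42 = 38.22
  Weekly reports 88 × 0.16 = 14.08
Sum = 80.48
Bonus assignment: 80.48 + 3 = 83.48
83.48 is ≥ 79 and < 89 → B

B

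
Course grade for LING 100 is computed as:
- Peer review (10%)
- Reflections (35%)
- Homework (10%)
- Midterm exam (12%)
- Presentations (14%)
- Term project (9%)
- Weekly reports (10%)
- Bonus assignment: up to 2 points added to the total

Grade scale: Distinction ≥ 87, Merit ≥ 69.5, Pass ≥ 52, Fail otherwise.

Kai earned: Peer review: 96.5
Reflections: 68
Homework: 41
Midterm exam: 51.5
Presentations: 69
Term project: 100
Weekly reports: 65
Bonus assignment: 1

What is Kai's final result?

Merit

Weighted total:
  Peer review 96.5 × 0.1 = 9.65
  Reflections 68 × 0.35 = 23.8
  Homework 41 × 0.1 = 4.1
  Midterm exam 51.5 × 0.12 = 6.18
  Presentations 69 × 0.14 = 9.66
  Term project 100 × 0.09 = 9
  Weekly reports 65 × 0.1 = 6.5
Sum = 68.89
Bonus assignment: 68.89 + 1 = 69.89
69.89 is ≥ 69.5 and < 87 → Merit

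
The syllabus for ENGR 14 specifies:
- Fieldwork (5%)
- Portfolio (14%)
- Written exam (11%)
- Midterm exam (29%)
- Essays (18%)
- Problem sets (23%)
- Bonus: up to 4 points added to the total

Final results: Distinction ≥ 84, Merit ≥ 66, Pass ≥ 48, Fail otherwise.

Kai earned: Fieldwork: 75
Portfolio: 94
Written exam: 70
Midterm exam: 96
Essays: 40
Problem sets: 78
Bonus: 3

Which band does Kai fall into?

Weighted total:
  Fieldwork 75 × 0.05 = 3.75
  Portfolio 94 × 0.14 = 13.16
  Written exam 70 × 0.11 = 7.7
  Midterm exam 96 × 0.29 = 27.84
  Essays 40 × 0.18 = 7.2
  Problem sets 78 × 0.23 = 17.94
Sum = 77.59
Bonus: 77.59 + 3 = 80.59
80.59 is ≥ 66 and < 84 → Merit

Merit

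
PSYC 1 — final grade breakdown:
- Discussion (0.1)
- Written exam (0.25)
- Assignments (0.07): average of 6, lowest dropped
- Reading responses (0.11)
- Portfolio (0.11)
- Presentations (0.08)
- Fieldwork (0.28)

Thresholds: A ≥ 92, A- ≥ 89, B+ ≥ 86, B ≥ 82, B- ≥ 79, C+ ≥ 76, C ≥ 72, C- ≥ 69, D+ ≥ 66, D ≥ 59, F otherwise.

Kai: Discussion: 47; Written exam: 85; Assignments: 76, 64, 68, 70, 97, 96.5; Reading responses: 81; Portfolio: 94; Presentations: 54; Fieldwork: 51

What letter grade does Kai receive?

C-

Assignments: drop 64 → average of remaining 5 = 407.5/5 = 81.5
Weighted total:
  Discussion 47 × 0.1 = 4.7
  Written exam 85 × 0.25 = 21.25
  Assignments 81.5 × 0.07 = 5.705
  Reading responses 81 × 0.11 = 8.91
  Portfolio 94 × 0.11 = 10.34
  Presentations 54 × 0.08 = 4.32
  Fieldwork 51 × 0.28 = 14.28
Sum = 69.505
69.505 is ≥ 69 and < 72 → C-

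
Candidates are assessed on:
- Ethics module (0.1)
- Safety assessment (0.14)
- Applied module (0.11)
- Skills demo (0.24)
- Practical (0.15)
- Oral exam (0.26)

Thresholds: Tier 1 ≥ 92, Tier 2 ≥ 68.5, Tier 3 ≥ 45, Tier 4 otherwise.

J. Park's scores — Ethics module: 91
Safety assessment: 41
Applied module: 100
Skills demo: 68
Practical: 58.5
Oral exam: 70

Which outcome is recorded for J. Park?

Weighted total:
  Ethics module 91 × 0.1 = 9.1
  Safety assessment 41 × 0.14 = 5.74
  Applied module 100 × 0.11 = 11
  Skills demo 68 × 0.24 = 16.32
  Practical 58.5 × 0.15 = 8.775
  Oral exam 70 × 0.26 = 18.2
Sum = 69.135
69.135 is ≥ 68.5 and < 92 → Tier 2

Tier 2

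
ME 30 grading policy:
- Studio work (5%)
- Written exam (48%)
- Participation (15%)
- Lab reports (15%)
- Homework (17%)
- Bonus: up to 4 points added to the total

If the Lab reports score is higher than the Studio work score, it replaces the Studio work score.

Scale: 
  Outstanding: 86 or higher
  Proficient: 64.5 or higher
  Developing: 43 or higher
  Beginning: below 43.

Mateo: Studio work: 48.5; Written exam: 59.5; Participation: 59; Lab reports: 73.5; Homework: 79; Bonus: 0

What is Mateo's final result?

Proficient

Lab reports (73.5) > Studio work (48.5), so Studio work counts as 73.5.
Weighted total:
  Studio work 73.5 × 0.05 = 3.675
  Written exam 59.5 × 0.48 = 28.56
  Participation 59 × 0.15 = 8.85
  Lab reports 73.5 × 0.15 = 11.025
  Homework 79 × 0.17 = 13.43
Sum = 65.54
Bonus: 65.54 + 0 = 65.54
65.54 is ≥ 64.5 and < 86 → Proficient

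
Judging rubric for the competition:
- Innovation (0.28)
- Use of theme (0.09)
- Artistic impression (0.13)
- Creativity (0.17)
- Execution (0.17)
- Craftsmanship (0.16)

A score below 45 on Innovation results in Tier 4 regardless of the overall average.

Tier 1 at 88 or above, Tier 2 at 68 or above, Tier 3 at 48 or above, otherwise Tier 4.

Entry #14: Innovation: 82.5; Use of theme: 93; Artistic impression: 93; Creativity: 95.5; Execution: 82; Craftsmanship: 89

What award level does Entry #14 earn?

Innovation score 82.5 ≥ 45: minimum met.
Weighted total:
  Innovation 82.5 × 0.28 = 23.1
  Use of theme 93 × 0.09 = 8.37
  Artistic impression 93 × 0.13 = 12.09
  Creativity 95.5 × 0.17 = 16.235
  Execution 82 × 0.17 = 13.94
  Craftsmanship 89 × 0.16 = 14.24
Sum = 87.975
87.975 is ≥ 68 and < 88 → Tier 2

Tier 2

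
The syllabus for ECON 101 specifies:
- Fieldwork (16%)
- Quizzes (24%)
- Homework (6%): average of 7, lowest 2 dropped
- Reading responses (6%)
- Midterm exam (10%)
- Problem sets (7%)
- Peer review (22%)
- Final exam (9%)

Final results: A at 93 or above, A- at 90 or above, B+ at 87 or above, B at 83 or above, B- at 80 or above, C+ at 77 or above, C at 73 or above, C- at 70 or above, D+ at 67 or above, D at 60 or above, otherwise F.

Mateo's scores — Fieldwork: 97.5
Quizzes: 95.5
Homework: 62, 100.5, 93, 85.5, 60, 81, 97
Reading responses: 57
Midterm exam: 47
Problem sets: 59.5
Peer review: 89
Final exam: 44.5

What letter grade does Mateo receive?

C+

Homework: drop 60, 62 → average of remaining 5 = 457/5 = 91.4
Weighted total:
  Fieldwork 97.5 × 0.16 = 15.6
  Quizzes 95.5 × 0.24 = 22.92
  Homework 91.4 × 0.06 = 5.484
  Reading responses 57 × 0.06 = 3.42
  Midterm exam 47 × 0.1 = 4.7
  Problem sets 59.5 × 0.07 = 4.165
  Peer review 89 × 0.22 = 19.58
  Final exam 44.5 × 0.09 = 4.005
Sum = 79.874
79.874 is ≥ 77 and < 80 → C+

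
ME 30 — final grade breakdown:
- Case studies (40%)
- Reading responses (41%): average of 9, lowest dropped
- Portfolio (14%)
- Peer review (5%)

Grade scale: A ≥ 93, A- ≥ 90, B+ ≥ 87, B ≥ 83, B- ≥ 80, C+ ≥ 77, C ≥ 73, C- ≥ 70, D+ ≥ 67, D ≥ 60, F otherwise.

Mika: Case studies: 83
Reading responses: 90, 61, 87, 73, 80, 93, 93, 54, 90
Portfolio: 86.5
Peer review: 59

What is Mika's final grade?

B-

Reading responses: drop 54 → average of remaining 8 = 667/8 = 83.375
Weighted total:
  Case studies 83 × 0.4 = 33.2
  Reading responses 83.375 × 0.41 = 34.18375
  Portfolio 86.5 × 0.14 = 12.11
  Peer review 59 × 0.05 = 2.95
Sum = 82.44375
82.44375 is ≥ 80 and < 83 → B-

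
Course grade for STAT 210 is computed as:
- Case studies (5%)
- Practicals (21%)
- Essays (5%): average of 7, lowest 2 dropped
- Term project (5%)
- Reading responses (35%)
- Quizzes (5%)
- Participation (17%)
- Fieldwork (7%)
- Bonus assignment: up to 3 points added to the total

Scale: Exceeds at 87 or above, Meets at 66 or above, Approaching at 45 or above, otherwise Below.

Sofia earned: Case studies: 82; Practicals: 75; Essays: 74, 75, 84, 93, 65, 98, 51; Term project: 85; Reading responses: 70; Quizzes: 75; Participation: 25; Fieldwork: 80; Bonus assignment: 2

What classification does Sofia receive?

Meets

Essays: drop 51, 65 → average of remaining 5 = 424/5 = 84.8
Weighted total:
  Case studies 82 × 0.05 = 4.1
  Practicals 75 × 0.21 = 15.75
  Essays 84.8 × 0.05 = 4.24
  Term project 85 × 0.05 = 4.25
  Reading responses 70 × 0.35 = 24.5
  Quizzes 75 × 0.05 = 3.75
  Participation 25 × 0.17 = 4.25
  Fieldwork 80 × 0.07 = 5.6
Sum = 66.44
Bonus assignment: 66.44 + 2 = 68.44
68.44 is ≥ 66 and < 87 → Meets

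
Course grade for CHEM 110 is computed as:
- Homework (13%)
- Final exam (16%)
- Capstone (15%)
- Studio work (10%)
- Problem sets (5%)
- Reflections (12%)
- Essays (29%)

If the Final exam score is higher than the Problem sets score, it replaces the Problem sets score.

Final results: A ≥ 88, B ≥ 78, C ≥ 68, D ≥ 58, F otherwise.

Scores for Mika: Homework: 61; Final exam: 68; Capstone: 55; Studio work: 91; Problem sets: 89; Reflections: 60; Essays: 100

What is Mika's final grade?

C

Final exam (68) ≤ Problem sets (89), so Problem sets stays at 89.
Weighted total:
  Homework 61 × 0.13 = 7.93
  Final exam 68 × 0.16 = 10.88
  Capstone 55 × 0.15 = 8.25
  Studio work 91 × 0.1 = 9.1
  Problem sets 89 × 0.05 = 4.45
  Reflections 60 × 0.12 = 7.2
  Essays 100 × 0.29 = 29
Sum = 76.81
76.81 is ≥ 68 and < 78 → C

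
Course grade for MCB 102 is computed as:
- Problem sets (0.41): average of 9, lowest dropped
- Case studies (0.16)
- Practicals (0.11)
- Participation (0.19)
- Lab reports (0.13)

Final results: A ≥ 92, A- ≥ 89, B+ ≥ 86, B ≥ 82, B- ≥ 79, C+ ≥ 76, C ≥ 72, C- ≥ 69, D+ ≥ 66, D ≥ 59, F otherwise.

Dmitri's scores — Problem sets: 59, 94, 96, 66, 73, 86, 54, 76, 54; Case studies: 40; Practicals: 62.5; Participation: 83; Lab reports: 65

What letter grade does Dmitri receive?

D+

Problem sets: drop 54 → average of remaining 8 = 604/8 = 75.5
Weighted total:
  Problem sets 75.5 × 0.41 = 30.955
  Case studies 40 × 0.16 = 6.4
  Practicals 62.5 × 0.11 = 6.875
  Participation 83 × 0.19 = 15.77
  Lab reports 65 × 0.13 = 8.45
Sum = 68.45
68.45 is ≥ 66 and < 69 → D+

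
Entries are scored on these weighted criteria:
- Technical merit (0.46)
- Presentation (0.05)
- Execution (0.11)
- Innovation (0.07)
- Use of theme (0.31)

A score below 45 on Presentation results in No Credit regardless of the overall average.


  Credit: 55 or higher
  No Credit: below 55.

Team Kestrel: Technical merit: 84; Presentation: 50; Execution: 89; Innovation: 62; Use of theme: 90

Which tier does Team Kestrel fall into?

Presentation score 50 ≥ 45: minimum met.
Weighted total:
  Technical merit 84 × 0.46 = 38.64
  Presentation 50 × 0.05 = 2.5
  Execution 89 × 0.11 = 9.79
  Innovation 62 × 0.07 = 4.34
  Use of theme 90 × 0.31 = 27.9
Sum = 83.17
83.17 ≥ 55 → Credit

Credit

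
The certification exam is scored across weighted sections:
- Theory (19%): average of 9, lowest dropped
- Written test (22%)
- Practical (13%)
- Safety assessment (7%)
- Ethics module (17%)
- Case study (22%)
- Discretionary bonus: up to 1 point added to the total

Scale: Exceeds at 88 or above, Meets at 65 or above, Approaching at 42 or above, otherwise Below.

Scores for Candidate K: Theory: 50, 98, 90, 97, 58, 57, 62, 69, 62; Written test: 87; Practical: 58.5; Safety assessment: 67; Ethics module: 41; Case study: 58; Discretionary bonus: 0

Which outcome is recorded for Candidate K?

Theory: drop 50 → average of remaining 8 = 593/8 = 74.125
Weighted total:
  Theory 74.125 × 0.19 = 14.08375
  Written test 87 × 0.22 = 19.14
  Practical 58.5 × 0.13 = 7.605
  Safety assessment 67 × 0.07 = 4.69
  Ethics module 41 × 0.17 = 6.97
  Case study 58 × 0.22 = 12.76
Sum = 65.24875
Discretionary bonus: 65.24875 + 0 = 65.24875
65.24875 is ≥ 65 and < 88 → Meets

Meets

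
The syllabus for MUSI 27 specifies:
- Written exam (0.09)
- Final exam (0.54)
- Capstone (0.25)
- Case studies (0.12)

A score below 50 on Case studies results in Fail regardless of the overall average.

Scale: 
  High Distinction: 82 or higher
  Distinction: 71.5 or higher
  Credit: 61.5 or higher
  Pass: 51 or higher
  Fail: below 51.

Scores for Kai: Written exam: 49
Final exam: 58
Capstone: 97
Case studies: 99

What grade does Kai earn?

Distinction

Case studies score 99 ≥ 50: minimum met.
Weighted total:
  Written exam 49 × 0.09 = 4.41
  Final exam 58 × 0.54 = 31.32
  Capstone 97 × 0.25 = 24.25
  Case studies 99 × 0.12 = 11.88
Sum = 71.86
71.86 is ≥ 71.5 and < 82 → Distinction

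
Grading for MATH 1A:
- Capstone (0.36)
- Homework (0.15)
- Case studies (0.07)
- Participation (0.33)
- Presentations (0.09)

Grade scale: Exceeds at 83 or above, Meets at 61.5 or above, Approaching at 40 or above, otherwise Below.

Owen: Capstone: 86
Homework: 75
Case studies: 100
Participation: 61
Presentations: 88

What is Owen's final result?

Weighted total:
  Capstone 86 × 0.36 = 30.96
  Homework 75 × 0.15 = 11.25
  Case studies 100 × 0.07 = 7
  Participation 61 × 0.33 = 20.13
  Presentations 88 × 0.09 = 7.92
Sum = 77.26
77.26 is ≥ 61.5 and < 83 → Meets

Meets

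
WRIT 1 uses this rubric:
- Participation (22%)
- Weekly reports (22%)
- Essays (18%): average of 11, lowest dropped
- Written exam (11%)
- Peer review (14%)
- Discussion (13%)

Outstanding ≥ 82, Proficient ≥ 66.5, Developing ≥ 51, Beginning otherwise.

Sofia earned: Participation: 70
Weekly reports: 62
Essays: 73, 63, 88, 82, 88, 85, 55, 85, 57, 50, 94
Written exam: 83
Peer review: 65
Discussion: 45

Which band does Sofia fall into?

Proficient

Essays: drop 50 → average of remaining 10 = 770/10 = 77
Weighted total:
  Participation 70 × 0.22 = 15.4
  Weekly reports 62 × 0.22 = 13.64
  Essays 77 × 0.18 = 13.86
  Written exam 83 × 0.11 = 9.13
  Peer review 65 × 0.14 = 9.1
  Discussion 45 × 0.13 = 5.85
Sum = 66.98
66.98 is ≥ 66.5 and < 82 → Proficient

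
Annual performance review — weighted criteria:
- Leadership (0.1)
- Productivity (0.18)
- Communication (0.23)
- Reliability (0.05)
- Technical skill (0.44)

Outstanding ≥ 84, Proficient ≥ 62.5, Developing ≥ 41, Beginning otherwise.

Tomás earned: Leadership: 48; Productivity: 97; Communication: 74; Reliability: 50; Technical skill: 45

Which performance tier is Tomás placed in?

Developing

Weighted total:
  Leadership 48 × 0.1 = 4.8
  Productivity 97 × 0.18 = 17.46
  Communication 74 × 0.23 = 17.02
  Reliability 50 × 0.05 = 2.5
  Technical skill 45 × 0.44 = 19.8
Sum = 61.58
61.58 is ≥ 41 and < 62.5 → Developing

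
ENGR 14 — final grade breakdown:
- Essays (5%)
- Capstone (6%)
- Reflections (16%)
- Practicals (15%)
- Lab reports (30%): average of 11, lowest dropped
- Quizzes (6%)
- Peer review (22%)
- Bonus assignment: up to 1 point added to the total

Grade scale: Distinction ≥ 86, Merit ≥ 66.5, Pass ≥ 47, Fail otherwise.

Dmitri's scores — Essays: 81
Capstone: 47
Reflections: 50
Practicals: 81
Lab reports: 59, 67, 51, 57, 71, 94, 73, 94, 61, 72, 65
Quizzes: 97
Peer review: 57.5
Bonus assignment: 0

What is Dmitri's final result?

Merit

Lab reports: drop 51 → average of remaining 10 = 713/10 = 71.3
Weighted total:
  Essays 81 × 0.05 = 4.05
  Capstone 47 × 0.06 = 2.82
  Reflections 50 × 0.16 = 8
  Practicals 81 × 0.15 = 12.15
  Lab reports 71.3 × 0.3 = 21.39
  Quizzes 97 × 0.06 = 5.82
  Peer review 57.5 × 0.22 = 12.65
Sum = 66.88
Bonus assignment: 66.88 + 0 = 66.88
66.88 is ≥ 66.5 and < 86 → Merit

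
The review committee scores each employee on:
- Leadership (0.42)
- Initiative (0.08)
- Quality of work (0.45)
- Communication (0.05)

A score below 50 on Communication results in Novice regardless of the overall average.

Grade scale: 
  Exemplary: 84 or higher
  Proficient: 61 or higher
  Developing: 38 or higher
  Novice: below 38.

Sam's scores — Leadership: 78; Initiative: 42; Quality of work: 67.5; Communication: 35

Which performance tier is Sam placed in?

Communication score 35 < 50: minimum not met.
Weighted total:
  Leadership 78 × 0.42 = 32.76
  Initiative 42 × 0.08 = 3.36
  Quality of work 67.5 × 0.45 = 30.375
  Communication 35 × 0.05 = 1.75
Sum = 68.245
Because the Communication minimum was not met, the result is Novice.

Novice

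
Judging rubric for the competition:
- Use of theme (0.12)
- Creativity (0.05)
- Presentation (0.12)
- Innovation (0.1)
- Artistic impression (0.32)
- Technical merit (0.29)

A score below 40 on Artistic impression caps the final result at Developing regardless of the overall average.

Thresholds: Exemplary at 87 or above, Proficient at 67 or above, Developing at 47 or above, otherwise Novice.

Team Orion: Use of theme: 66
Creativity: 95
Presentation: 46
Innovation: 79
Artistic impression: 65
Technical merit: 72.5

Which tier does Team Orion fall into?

Artistic impression score 65 ≥ 40: minimum met.
Weighted total:
  Use of theme 66 × 0.12 = 7.92
  Creativity 95 × 0.05 = 4.75
  Presentation 46 × 0.12 = 5.52
  Innovation 79 × 0.1 = 7.9
  Artistic impression 65 × 0.32 = 20.8
  Technical merit 72.5 × 0.29 = 21.025
Sum = 67.915
67.915 is ≥ 67 and < 87 → Proficient

Proficient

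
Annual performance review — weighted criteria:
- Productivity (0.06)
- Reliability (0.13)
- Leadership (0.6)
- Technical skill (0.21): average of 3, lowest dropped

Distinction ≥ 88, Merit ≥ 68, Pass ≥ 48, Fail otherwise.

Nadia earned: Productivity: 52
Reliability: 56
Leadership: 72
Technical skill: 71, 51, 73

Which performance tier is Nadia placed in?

Merit

Technical skill: drop 51 → average of remaining 2 = 144/2 = 72
Weighted total:
  Productivity 52 × 0.06 = 3.12
  Reliability 56 × 0.13 = 7.28
  Leadership 72 × 0.6 = 43.2
  Technical skill 72 × 0.21 = 15.12
Sum = 68.72
68.72 is ≥ 68 and < 88 → Merit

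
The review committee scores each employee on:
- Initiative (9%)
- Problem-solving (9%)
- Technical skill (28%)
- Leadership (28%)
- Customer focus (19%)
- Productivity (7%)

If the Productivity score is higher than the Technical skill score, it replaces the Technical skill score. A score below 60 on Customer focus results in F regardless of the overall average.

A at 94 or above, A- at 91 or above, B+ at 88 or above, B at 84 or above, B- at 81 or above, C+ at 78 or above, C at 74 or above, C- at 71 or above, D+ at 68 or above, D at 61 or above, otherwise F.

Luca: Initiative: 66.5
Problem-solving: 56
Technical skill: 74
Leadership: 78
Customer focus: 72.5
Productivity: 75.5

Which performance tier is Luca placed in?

C-

Productivity (75.5) > Technical skill (74), so Technical skill counts as 75.5.
Customer focus score 72.5 ≥ 60: minimum met.
Weighted total:
  Initiative 66.5 × 0.09 = 5.985
  Problem-solving 56 × 0.09 = 5.04
  Technical skill 75.5 × 0.28 = 21.14
  Leadership 78 × 0.28 = 21.84
  Customer focus 72.5 × 0.19 = 13.775
  Productivity 75.5 × 0.07 = 5.285
Sum = 73.065
73.065 is ≥ 71 and < 74 → C-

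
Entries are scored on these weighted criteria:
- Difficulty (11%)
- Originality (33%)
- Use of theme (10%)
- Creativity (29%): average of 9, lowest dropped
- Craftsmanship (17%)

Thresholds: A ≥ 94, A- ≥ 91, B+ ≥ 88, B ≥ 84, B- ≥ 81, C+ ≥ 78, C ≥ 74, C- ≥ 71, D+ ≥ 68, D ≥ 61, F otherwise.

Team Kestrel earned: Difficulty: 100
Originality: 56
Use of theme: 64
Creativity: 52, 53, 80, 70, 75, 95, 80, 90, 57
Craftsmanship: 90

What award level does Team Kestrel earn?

Creativity: drop 52 → average of remaining 8 = 600/8 = 75
Weighted total:
  Difficulty 100 × 0.11 = 11
  Originality 56 × 0.33 = 18.48
  Use of theme 64 × 0.1 = 6.4
  Creativity 75 × 0.29 = 21.75
  Craftsmanship 90 × 0.17 = 15.3
Sum = 72.93
72.93 is ≥ 71 and < 74 → C-

C-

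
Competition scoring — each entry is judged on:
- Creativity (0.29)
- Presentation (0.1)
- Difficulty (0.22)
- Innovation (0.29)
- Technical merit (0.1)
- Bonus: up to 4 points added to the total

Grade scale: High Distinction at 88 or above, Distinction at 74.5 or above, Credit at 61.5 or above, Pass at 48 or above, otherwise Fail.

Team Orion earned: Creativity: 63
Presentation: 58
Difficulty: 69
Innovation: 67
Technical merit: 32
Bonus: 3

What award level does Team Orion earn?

Credit

Weighted total:
  Creativity 63 × 0.29 = 18.27
  Presentation 58 × 0.1 = 5.8
  Difficulty 69 × 0.22 = 15.18
  Innovation 67 × 0.29 = 19.43
  Technical merit 32 × 0.1 = 3.2
Sum = 61.88
Bonus: 61.88 + 3 = 64.88
64.88 is ≥ 61.5 and < 74.5 → Credit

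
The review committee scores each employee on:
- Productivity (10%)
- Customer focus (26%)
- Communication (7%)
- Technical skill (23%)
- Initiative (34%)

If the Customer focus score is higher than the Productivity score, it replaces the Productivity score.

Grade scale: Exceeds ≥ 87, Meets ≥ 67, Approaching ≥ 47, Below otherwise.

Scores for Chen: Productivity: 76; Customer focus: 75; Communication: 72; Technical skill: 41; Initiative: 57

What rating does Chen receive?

Customer focus (75) ≤ Productivity (76), so Productivity stays at 76.
Weighted total:
  Productivity 76 × 0.1 = 7.6
  Customer focus 75 × 0.26 = 19.5
  Communication 72 × 0.07 = 5.04
  Technical skill 41 × 0.23 = 9.43
  Initiative 57 × 0.34 = 19.38
Sum = 60.95
60.95 is ≥ 47 and < 67 → Approaching

Approaching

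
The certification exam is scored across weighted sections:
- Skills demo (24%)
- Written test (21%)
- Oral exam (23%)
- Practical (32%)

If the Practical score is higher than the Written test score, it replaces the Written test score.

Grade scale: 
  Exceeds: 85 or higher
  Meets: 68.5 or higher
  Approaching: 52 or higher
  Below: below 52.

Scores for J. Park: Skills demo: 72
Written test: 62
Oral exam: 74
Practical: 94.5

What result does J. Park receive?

Practical (94.5) > Written test (62), so Written test counts as 94.5.
Weighted total:
  Skills demo 72 × 0.24 = 17.28
  Written test 94.5 × 0.21 = 19.845
  Oral exam 74 × 0.23 = 17.02
  Practical 94.5 × 0.32 = 30.24
Sum = 84.385
84.385 is ≥ 68.5 and < 85 → Meets

Meets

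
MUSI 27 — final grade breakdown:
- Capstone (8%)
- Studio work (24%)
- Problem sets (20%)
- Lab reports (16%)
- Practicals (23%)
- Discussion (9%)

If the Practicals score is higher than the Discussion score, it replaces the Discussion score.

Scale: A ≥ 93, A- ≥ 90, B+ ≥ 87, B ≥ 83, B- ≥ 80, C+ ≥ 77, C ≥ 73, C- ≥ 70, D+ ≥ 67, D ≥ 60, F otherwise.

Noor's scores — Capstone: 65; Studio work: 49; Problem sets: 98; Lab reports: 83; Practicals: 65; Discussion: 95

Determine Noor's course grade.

Practicals (65) ≤ Discussion (95), so Discussion stays at 95.
Weighted total:
  Capstone 65 × 0.08 = 5.2
  Studio work 49 × 0.24 = 11.76
  Problem sets 98 × 0.2 = 19.6
  Lab reports 83 × 0.16 = 13.28
  Practicals 65 × 0.23 = 14.95
  Discussion 95 × 0.09 = 8.55
Sum = 73.34
73.34 is ≥ 73 and < 77 → C

C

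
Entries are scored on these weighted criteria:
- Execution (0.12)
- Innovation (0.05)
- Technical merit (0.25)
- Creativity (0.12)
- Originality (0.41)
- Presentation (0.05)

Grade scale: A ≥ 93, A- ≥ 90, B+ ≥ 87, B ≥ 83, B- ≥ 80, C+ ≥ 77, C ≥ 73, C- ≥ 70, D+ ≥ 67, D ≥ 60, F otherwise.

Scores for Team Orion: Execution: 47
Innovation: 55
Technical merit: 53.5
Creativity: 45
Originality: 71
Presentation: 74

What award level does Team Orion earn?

Weighted total:
  Execution 47 × 0.12 = 5.64
  Innovation 55 × 0.05 = 2.75
  Technical merit 53.5 × 0.25 = 13.375
  Creativity 45 × 0.12 = 5.4
  Originality 71 × 0.41 = 29.11
  Presentation 74 × 0.05 = 3.7
Sum = 59.975
59.975 < 60 → F

F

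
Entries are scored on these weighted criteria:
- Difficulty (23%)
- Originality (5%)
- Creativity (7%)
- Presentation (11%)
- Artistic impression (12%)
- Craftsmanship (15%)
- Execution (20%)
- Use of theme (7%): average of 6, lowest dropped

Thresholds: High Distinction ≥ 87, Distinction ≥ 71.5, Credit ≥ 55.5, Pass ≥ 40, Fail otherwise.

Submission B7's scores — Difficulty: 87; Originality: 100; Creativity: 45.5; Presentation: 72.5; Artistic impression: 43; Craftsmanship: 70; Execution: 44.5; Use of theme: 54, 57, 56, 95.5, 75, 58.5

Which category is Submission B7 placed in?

Credit

Use of theme: drop 54 → average of remaining 5 = 342/5 = 68.4
Weighted total:
  Difficulty 87 × 0.23 = 20.01
  Originality 100 × 0.05 = 5
  Creativity 45.5 × 0.07 = 3.185
  Presentation 72.5 × 0.11 = 7.975
  Artistic impression 43 × 0.12 = 5.16
  Craftsmanship 70 × 0.15 = 10.5
  Execution 44.5 × 0.2 = 8.9
  Use of theme 68.4 × 0.07 = 4.788
Sum = 65.518
65.518 is ≥ 55.5 and < 71.5 → Credit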